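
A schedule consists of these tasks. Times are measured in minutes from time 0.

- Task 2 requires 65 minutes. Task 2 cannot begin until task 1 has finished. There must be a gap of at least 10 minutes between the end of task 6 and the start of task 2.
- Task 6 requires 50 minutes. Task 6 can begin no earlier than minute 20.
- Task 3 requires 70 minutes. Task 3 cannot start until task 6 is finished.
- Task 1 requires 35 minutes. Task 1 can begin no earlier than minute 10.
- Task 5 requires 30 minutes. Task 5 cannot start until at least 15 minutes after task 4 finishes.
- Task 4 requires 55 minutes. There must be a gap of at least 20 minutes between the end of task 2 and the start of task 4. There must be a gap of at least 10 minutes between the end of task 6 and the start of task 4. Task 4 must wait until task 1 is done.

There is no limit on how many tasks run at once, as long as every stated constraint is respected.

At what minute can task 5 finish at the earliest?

265

Task 6 waits on its own release at minute 20, so it starts at minute 20 and finishes at 20 + 50 = minute 70.
Task 1 waits on its own release at minute 10, so it starts at minute 10 and finishes at 10 + 35 = minute 45.
Task 2 needs all of task 1 (finishes minute 45); task 6 (finishes minute 70, plus 10-minute gap → minute 80). That puts its earliest start at minute 80; it finishes at 80 + 65 = minute 145.
Task 4 cannot start until task 2 (finishes minute 145, plus 20-minute gap → minute 165); task 6 (finishes minute 70, plus 10-minute gap → minute 80); task 1 (finishes minute 45). The controlling bound is minute 165, so task 4 finishes at 165 + 55 = minute 220.
Task 5 waits on task 4 (finishes minute 220, plus 15-minute gap → minute 235), so it starts at minute 235 and finishes at 235 + 30 = minute 265.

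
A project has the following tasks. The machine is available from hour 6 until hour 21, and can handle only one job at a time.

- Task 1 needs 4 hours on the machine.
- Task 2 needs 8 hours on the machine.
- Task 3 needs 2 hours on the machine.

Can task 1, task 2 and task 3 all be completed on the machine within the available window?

Yes

The machine window is 21 − 6 = 15 hours.
Running back to back, the jobs need 4 + 8 + 2 = 14 hours on the machine.
Since 14 ≤ 15, they fit within the window.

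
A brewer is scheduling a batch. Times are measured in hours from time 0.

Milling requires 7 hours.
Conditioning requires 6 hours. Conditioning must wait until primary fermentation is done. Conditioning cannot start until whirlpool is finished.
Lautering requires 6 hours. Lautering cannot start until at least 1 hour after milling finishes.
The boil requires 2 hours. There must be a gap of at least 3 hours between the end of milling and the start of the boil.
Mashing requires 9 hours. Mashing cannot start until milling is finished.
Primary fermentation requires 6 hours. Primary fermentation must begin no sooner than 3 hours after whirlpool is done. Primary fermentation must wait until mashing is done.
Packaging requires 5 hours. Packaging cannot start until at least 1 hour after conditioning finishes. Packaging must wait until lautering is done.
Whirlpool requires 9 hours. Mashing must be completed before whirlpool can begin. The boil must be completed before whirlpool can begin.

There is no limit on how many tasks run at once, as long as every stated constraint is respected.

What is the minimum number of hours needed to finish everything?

Nothing blocks milling, so it runs from hour 0 to hour 7.
After milling (finishes hour 7, plus 3-hour gap → hour 10), the boil can start at hour 10 and finishes at hour 12.
After milling (finishes hour 7, plus 1-hour gap → hour 8), lautering can start at hour 8 and finishes at hour 14.
After milling (finishes hour 7), mashing can start at hour 7 and finishes at hour 16.
Whirlpool has to wait for mashing (finishes hour 16); the boil (finishes hour 12). The latest of these is hour 16, so whirlpool runs hour 16 to 16 + 9 = hour 25.
Primary fermentation has to wait for whirlpool (finishes hour 25, plus 3-hour gap → hour 28); mashing (finishes hour 16). The latest of these is hour 28, so primary fermentation runs hour 28 to 28 + 6 = hour 34.
Conditioning has to wait for primary fermentation (finishes hour 34); whirlpool (finishes hour 25). The latest of these is hour 34, so conditioning runs hour 34 to 34 + 6 = hour 40.
For packaging: conditioning (finishes hour 40, plus 1-hour gap → hour 41); lautering (finishes hour 14). Taking the maximum gives a start of hour 41, and it finishes at 41 + 5 = hour 46.
All tasks are finished once the last one completes. Finish times: Milling at 7, Mashing at 16, Lautering at 14, The boil at 12, Whirlpool at 25, Primary fermentation at 34, Conditioning at 40, Packaging at 46. The latest is hour 46.

46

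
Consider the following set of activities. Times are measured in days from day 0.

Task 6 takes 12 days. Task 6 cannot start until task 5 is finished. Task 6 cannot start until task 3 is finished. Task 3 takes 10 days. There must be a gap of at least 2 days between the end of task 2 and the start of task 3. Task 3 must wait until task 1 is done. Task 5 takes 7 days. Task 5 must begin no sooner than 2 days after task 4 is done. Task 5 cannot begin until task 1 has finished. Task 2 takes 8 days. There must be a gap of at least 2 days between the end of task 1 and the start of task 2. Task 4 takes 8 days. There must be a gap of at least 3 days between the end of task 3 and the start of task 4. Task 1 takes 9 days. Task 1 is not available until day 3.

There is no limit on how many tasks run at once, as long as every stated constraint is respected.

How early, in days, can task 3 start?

After its own release at day 3, task 1 can start at day 3 and finishes at day 12.
Task 2 waits on task 1 (finishes day 12, plus 2-day gap → day 14), so it starts at day 14 and finishes at 14 + 8 = day 22.
Task 3 waits on task 2 (finishes day 22, plus 2-day gap → day 24); task 1 (finishes day 12). The latest of these is day 24, which is the earliest task 3 can start.

24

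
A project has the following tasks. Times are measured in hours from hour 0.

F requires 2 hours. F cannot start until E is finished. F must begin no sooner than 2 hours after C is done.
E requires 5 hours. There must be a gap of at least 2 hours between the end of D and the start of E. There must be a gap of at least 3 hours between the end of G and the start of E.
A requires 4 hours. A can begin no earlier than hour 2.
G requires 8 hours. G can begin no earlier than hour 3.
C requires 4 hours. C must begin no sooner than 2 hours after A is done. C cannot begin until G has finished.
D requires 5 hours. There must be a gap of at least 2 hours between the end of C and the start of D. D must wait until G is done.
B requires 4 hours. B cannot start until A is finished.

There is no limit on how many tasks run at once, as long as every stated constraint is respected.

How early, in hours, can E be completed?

G cannot begin until its own release at hour 3. It runs from hour 3 to 3 + 8 = hour 11.
A cannot begin until its own release at hour 2. It runs from hour 2 to 2 + 4 = hour 6.
For C: A (finishes hour 6, plus 2-hour gap → hour 8); G (finishes hour 11). Taking the maximum gives a start of hour 11, and it finishes at 11 + 4 = hour 15.
D cannot start until C (finishes hour 15, plus 2-hour gap → hour 17); G (finishes hour 11). The controlling bound is hour 17, so D finishes at 17 + 5 = hour 22.
E needs all of D (finishes hour 22, plus 2-hour gap → hour 24); G (finishes hour 11, plus 3-hour gap → hour 14). That puts its earliest start at hour 24; it finishes at 24 + 5 = hour 29.

29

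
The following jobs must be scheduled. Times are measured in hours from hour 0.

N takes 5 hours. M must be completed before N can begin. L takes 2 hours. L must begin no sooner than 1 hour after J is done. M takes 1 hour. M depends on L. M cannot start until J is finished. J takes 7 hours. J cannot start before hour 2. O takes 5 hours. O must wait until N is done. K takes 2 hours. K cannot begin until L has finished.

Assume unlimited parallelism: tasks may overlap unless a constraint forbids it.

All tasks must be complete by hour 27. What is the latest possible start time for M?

To finish by hour 27, O (duration 5) must start no later than hour 22.
N has to be done before O (must start by hour 22). That means finishing by hour 22, i.e. starting by 22 − 5 = hour 17.
M has to be done before N (must start by hour 17). That means finishing by hour 17, i.e. starting by 17 − 1 = hour 16.

16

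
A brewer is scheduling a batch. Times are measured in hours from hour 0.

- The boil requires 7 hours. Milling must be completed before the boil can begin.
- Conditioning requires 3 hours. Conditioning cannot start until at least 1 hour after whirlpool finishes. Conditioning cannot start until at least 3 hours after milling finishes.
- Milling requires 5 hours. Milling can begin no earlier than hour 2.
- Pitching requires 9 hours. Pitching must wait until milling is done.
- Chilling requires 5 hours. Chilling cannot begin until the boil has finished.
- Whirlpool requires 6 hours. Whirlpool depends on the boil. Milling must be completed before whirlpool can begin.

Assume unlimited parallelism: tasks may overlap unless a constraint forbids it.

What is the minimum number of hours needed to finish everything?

24

Milling cannot begin until its own release at hour 2. It runs from hour 2 to 2 + 5 = hour 7.
After milling (finishes hour 7), pitching can start at hour 7 and finishes at hour 16.
After milling (finishes hour 7), the boil can start at hour 7 and finishes at hour 14.
Chilling waits on the boil (finishes hour 14), so it starts at hour 14 and finishes at 14 + 5 = hour 19.
Whirlpool cannot start until the boil (finishes hour 14); milling (finishes hour 7). The controlling bound is hour 14, so whirlpool finishes at 14 + 6 = hour 20.
Conditioning needs all of whirlpool (finishes hour 20, plus 1-hour gap → hour 21); milling (finishes hour 7, plus 3-hour gap → hour 10). That puts its earliest start at hour 21; it finishes at 21 + 3 = hour 24.
All tasks are finished once the last one completes. Finish times: Milling at 7, The boil at 14, Whirlpool at 20, Chilling at 19, Pitching at 16, Conditioning at 24. The latest is hour 24.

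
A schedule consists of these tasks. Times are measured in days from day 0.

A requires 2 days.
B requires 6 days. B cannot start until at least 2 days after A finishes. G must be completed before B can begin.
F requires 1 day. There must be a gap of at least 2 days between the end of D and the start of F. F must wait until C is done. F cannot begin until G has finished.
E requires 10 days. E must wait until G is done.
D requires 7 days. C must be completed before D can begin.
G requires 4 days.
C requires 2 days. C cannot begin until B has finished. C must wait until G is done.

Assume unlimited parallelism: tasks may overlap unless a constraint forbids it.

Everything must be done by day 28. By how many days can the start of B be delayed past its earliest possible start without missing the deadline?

6

G can start immediately at day 0; it finishes at day 4.
A has no prerequisites, so it starts at day 0 and finishes at day 2.
B has to wait for A (finishes day 2, plus 2-day gap → day 4); G (finishes day 4). The latest of these is day 4, so B runs day 4 to 4 + 6 = day 10.

Working backward from the deadline:
Nothing follows F; the deadline of day 28 is its only limit. It must start by 28 − 1 = day 27.
D has to be done before F (must start by day 27, minus 2-day gap → day 25). That means finishing by day 25, i.e. starting by 25 − 7 = day 18.
C feeds D (must start by day 18); F (must start by day 27). Taking the minimum, C must finish by day 18 and start by 18 − 2 = day 16.
B must finish before C (must start by day 16). With a 6-day duration, B must start by 16 − 6 = day 10.
So B can start as early as day 4 and as late as day 10, giving 10 − 4 = 6 days of slack.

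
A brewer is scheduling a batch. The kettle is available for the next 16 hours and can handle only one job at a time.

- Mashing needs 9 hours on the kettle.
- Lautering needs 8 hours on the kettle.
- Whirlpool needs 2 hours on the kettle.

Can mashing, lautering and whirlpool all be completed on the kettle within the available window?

Running back to back, the jobs need 9 + 8 + 2 = 19 hours on the kettle.
Since 19 > 16, they cannot all fit.

No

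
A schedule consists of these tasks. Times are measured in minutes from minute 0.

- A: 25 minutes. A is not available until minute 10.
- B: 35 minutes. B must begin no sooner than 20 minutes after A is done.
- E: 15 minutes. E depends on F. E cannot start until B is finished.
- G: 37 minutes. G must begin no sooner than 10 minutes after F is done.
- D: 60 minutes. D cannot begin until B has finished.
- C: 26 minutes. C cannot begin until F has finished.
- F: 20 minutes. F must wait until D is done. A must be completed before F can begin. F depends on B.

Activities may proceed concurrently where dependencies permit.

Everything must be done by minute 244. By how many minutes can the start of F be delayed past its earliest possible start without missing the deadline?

27

A waits on its own release at minute 10, so it starts at minute 10 and finishes at 10 + 25 = minute 35.
B waits on A (finishes minute 35, plus 20-minute gap → minute 55), so it starts at minute 55 and finishes at 55 + 35 = minute 90.
D cannot begin until B (finishes minute 90). It runs from minute 90 to 90 + 60 = minute 150.
F has to wait for D (finishes minute 150); A (finishes minute 35); B (finishes minute 90). The latest of these is minute 150, so F runs minute 150 to 150 + 20 = minute 170.

Working backward from the deadline:
Nothing follows C; the deadline of minute 244 is its only limit. It must start by 244 − 26 = minute 218.
To finish by minute 244, E (duration 15) must start no later than minute 229.
Nothing follows G; the deadline of minute 244 is its only limit. It must start by 244 − 37 = minute 207.
F feeds C (must start by minute 218); E (must start by minute 229); G (must start by minute 207, minus 10-minute gap → minute 197). Taking the minimum, F must finish by minute 197 and start by 197 − 20 = minute 177.
So F can start as early as minute 150 and as late as minute 177, giving 177 − 150 = 27 minutes of slack.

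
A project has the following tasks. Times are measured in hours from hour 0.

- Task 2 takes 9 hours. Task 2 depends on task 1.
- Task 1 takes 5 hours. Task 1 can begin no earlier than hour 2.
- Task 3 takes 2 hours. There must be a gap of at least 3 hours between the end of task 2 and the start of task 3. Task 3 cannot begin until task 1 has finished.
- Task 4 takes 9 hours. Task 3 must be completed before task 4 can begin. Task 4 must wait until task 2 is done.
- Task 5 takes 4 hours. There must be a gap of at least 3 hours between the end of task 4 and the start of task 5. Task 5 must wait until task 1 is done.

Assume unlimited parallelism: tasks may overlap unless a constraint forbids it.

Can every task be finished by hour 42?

After its own release at hour 2, task 1 can start at hour 2 and finishes at hour 7.
After task 1 (finishes hour 7), task 2 can start at hour 7 and finishes at hour 16.
For task 3: task 2 (finishes hour 16, plus 3-hour gap → hour 19); task 1 (finishes hour 7). Taking the maximum gives a start of hour 19, and it finishes at 19 + 2 = hour 21.
Task 4 has to wait for task 3 (finishes hour 21); task 2 (finishes hour 16). The latest of these is hour 21, so task 4 runs hour 21 to 21 + 9 = hour 30.
Task 5 cannot start until task 4 (finishes hour 30, plus 3-hour gap → hour 33); task 1 (finishes hour 7). The controlling bound is hour 33, so task 5 finishes at 33 + 4 = hour 37.
Every task is finished by hour 37, which is no later than the deadline of 42, so the schedule is feasible.

Yes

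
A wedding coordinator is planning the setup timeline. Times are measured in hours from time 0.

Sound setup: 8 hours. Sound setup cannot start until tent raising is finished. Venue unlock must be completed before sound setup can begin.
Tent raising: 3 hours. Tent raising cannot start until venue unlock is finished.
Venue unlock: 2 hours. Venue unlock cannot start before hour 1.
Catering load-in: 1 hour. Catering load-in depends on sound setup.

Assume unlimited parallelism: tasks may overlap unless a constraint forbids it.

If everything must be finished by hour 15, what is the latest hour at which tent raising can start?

Nothing follows catering load-in; the deadline of hour 15 is its only limit. It must start by 15 − 1 = hour 14.
Sound setup has to be done before catering load-in (must start by hour 14). That means finishing by hour 14, i.e. starting by 14 − 8 = hour 6.
Tent raising has to be done before sound setup (must start by hour 6). That means finishing by hour 6, i.e. starting by 6 − 3 = hour 3.

3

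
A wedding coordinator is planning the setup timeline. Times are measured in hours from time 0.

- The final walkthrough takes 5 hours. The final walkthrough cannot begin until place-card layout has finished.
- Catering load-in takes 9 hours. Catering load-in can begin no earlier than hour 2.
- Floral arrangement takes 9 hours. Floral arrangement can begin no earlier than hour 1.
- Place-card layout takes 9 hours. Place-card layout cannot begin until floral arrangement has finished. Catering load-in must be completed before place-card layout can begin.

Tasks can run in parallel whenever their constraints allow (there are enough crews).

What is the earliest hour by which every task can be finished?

25

Catering load-in cannot begin until its own release at hour 2. It runs from hour 2 to 2 + 9 = hour 11.
Floral arrangement waits on its own release at hour 1, so it starts at hour 1 and finishes at 1 + 9 = hour 10.
Place-card layout needs all of floral arrangement (finishes hour 10); catering load-in (finishes hour 11). That puts its earliest start at hour 11; it finishes at 11 + 9 = hour 20.
The final walkthrough waits on place-card layout (finishes hour 20), so it starts at hour 20 and finishes at 20 + 5 = hour 25.
All tasks are finished once the last one completes. Finish times: Floral arrangement at 10, Catering load-in at 11, Place-card layout at 20, The final walkthrough at 25. The latest is hour 25.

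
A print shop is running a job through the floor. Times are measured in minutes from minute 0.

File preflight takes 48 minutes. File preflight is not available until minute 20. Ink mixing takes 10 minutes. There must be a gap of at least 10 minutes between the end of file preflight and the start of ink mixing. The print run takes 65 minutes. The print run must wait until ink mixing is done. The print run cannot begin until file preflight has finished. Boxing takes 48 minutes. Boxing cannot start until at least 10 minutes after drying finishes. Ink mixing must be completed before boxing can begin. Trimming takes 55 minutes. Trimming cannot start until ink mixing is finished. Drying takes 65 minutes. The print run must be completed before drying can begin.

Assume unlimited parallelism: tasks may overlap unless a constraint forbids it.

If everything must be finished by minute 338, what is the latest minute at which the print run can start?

150

To finish by minute 338, boxing (duration 48) must start no later than minute 290.
Drying must finish before boxing (must start by minute 290, minus 10-minute gap → minute 280). With a 65-minute duration, drying must start by 280 − 65 = minute 215.
The print run feeds into drying (must start by minute 215); so the print run must finish by minute 215 and therefore start by minute 150.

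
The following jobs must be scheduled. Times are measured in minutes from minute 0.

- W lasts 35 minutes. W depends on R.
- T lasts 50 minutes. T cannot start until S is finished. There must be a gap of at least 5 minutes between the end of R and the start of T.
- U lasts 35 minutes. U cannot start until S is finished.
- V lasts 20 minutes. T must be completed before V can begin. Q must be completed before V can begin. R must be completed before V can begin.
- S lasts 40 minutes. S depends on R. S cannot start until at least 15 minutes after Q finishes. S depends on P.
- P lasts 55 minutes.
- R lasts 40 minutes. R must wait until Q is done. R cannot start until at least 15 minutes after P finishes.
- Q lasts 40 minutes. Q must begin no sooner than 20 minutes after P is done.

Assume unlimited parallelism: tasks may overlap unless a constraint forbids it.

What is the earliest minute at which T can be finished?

P has no prerequisites, so it starts at minute 0 and finishes at minute 55.
After P (finishes minute 55, plus 20-minute gap → minute 75), Q can start at minute 75 and finishes at minute 115.
R cannot start until Q (finishes minute 115); P (finishes minute 55, plus 15-minute gap → minute 70). The controlling bound is minute 115, so R finishes at 115 + 40 = minute 155.
For S: R (finishes minute 155); Q (finishes minute 115, plus 15-minute gap → minute 130); P (finishes minute 55). Taking the maximum gives a start of minute 155, and it finishes at 155 + 40 = minute 195.
T needs all of S (finishes minute 195); R (finishes minute 155, plus 5-minute gap → minute 160). That puts its earliest start at minute 195; it finishes at 195 + 50 = minute 245.

245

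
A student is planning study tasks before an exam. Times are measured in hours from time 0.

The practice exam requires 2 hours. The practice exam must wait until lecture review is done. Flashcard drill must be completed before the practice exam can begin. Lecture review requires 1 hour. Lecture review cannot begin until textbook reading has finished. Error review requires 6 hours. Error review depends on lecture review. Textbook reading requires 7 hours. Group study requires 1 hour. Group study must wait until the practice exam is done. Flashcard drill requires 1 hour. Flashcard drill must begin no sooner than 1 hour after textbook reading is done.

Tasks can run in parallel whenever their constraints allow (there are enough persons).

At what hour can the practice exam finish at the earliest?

11

Nothing blocks textbook reading, so it runs from hour 0 to hour 7.
Flashcard drill waits on textbook reading (finishes hour 7, plus 1-hour gap → hour 8), so it starts at hour 8 and finishes at 8 + 1 = hour 9.
After textbook reading (finishes hour 7), lecture review can start at hour 7 and finishes at hour 8.
The practice exam cannot start until lecture review (finishes hour 8); flashcard drill (finishes hour 9). The controlling bound is hour 9, so the practice exam finishes at 9 + 2 = hour 11.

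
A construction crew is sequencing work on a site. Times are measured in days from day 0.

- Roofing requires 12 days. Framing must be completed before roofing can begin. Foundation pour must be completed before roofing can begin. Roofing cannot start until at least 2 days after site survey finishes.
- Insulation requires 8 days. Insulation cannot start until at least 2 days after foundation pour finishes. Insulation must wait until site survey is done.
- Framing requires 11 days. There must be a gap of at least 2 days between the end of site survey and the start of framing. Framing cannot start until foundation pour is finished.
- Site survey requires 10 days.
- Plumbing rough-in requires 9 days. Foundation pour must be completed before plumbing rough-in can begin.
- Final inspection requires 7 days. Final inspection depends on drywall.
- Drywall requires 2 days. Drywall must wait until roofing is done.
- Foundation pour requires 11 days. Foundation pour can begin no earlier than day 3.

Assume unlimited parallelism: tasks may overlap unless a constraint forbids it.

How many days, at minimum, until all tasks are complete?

Foundation pour cannot begin until its own release at day 3. It runs from day 3 to 3 + 11 = day 14.
Plumbing rough-in cannot begin until foundation pour (finishes day 14). It runs from day 14 to 14 + 9 = day 23.
Nothing blocks site survey, so it runs from day 0 to day 10.
Insulation needs all of foundation pour (finishes day 14, plus 2-day gap → day 16); site survey (finishes day 10). That puts its earliest start at day 16; it finishes at 16 + 8 = day 24.
Framing needs all of site survey (finishes day 10, plus 2-day gap → day 12); foundation pour (finishes day 14). That puts its earliest start at day 14; it finishes at 14 + 11 = day 25.
Roofing has to wait for framing (finishes day 25); foundation pour (finishes day 14); site survey (finishes day 10, plus 2-day gap → day 12). The latest of these is day 25, so roofing runs day 25 to 25 + 12 = day 37.
Drywall waits on roofing (finishes day 37), so it starts at day 37 and finishes at 37 + 2 = day 39.
After drywall (finishes day 39), final inspection can start at day 39 and finishes at day 46.
All tasks are finished once the last one completes. Finish times: Site survey at 10, Foundation pour at 14, Framing at 25, Roofing at 37, Plumbing rough-in at 23, Insulation at 24, Drywall at 39, Final inspection at 46. The latest is day 46.

46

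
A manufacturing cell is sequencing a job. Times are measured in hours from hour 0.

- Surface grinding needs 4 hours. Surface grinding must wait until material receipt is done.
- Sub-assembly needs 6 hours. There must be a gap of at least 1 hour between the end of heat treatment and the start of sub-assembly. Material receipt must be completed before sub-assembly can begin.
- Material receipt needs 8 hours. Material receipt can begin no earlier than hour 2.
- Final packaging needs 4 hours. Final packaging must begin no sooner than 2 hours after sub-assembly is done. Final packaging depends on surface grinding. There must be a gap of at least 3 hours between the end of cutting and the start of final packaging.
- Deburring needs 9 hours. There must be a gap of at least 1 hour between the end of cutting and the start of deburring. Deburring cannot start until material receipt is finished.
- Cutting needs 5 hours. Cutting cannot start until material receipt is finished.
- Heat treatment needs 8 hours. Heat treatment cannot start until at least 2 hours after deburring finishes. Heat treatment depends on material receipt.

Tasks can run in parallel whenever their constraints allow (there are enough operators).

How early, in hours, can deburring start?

16

Material receipt waits on its own release at hour 2, so it starts at hour 2 and finishes at 2 + 8 = hour 10.
Cutting cannot begin until material receipt (finishes hour 10). It runs from hour 10 to 10 + 5 = hour 15.
Deburring waits on cutting (finishes hour 15, plus 1-hour gap → hour 16); material receipt (finishes hour 10). The latest of these is hour 16, which is the earliest deburring can start.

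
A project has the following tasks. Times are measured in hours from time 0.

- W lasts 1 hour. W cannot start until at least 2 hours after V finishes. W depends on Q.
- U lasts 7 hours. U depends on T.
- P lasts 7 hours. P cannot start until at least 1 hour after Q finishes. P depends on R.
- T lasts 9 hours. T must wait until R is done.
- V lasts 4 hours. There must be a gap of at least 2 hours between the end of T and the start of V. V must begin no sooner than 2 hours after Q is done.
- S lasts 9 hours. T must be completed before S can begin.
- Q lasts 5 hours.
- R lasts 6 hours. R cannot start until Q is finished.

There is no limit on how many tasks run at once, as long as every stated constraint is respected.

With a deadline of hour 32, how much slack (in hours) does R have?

3

Q can start immediately at hour 0; it finishes at hour 5.
R waits on Q (finishes hour 5), so it starts at hour 5 and finishes at 5 + 6 = hour 11.

Working backward from the deadline:
Nothing follows P; the deadline of hour 32 is its only limit. It must start by 32 − 7 = hour 25.
Nothing follows S; the deadline of hour 32 is its only limit. It must start by 32 − 9 = hour 23.
U must finish by hour 32; it takes 7 hours, so it must start by 32 − 7 = hour 25.
W has no dependents, so it just needs to finish by hour 32. Starting by 32 − 1 = hour 31 achieves that.
V feeds into W (must start by hour 31, minus 2-hour gap → hour 29); so V must finish by hour 29 and therefore start by hour 25.
T feeds S (must start by hour 23); U (must start by hour 25); V (must start by hour 25, minus 2-hour gap → hour 23). Taking the minimum, T must finish by hour 23 and start by 23 − 9 = hour 14.
R has several dependents: P (must start by hour 25); T (must start by hour 14). The earliest of those limits is hour 14, so R must start by 14 − 6 = hour 8.
So R can start as early as hour 5 and as late as hour 8, giving 8 − 5 = 3 hours of slack.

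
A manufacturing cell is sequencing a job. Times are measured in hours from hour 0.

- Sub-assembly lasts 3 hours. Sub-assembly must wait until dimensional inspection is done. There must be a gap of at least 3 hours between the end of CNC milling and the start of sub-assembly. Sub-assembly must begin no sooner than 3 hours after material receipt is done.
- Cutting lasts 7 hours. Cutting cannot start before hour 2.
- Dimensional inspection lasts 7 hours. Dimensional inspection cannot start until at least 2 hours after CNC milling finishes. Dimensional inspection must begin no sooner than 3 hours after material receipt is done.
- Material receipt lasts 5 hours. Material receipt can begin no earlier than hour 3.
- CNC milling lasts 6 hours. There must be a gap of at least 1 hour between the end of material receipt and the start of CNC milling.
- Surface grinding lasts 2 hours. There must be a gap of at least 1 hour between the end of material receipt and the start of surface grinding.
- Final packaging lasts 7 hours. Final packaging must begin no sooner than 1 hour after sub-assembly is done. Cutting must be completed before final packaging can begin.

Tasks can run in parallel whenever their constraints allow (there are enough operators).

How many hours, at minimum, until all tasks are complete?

Cutting waits on its own release at hour 2, so it starts at hour 2 and finishes at 2 + 7 = hour 9.
After its own release at hour 3, material receipt can start at hour 3 and finishes at hour 8.
Surface grinding waits on material receipt (finishes hour 8, plus 1-hour gap → hour 9), so it starts at hour 9 and finishes at 9 + 2 = hour 11.
After material receipt (finishes hour 8, plus 1-hour gap → hour 9), CNC milling can start at hour 9 and finishes at hour 15.
For dimensional inspection: CNC milling (finishes hour 15, plus 2-hour gap → hour 17); material receipt (finishes hour 8, plus 3-hour gap → hour 11). Taking the maximum gives a start of hour 17, and it finishes at 17 + 7 = hour 24.
Sub-assembly needs all of dimensional inspection (finishes hour 24); CNC milling (finishes hour 15, plus 3-hour gap → hour 18); material receipt (finishes hour 8, plus 3-hour gap → hour 11). That puts its earliest start at hour 24; it finishes at 24 + 3 = hour 27.
Final packaging has to wait for sub-assembly (finishes hour 27, plus 1-hour gap → hour 28); cutting (finishes hour 9). The latest of these is hour 28, so final packaging runs hour 28 to 28 + 7 = hour 35.
All tasks are finished once the last one completes. Finish times: Material receipt at 8, Cutting at 9, CNC milling at 15, Surface grinding at 11, Dimensional inspection at 24, Sub-assembly at 27, Final packaging at 35. The latest is hour 35.

35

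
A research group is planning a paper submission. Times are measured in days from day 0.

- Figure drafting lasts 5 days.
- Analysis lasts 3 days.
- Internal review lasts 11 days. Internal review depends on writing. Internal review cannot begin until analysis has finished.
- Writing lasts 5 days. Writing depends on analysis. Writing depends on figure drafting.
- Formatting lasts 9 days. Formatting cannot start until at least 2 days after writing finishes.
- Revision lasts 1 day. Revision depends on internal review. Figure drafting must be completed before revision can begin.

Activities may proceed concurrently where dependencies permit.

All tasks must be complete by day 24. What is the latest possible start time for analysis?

4

Revision has no dependents, so it just needs to finish by day 24. Starting by 24 − 1 = day 23 achieves that.
Since revision (must start by day 23) depends on it, internal review must finish by day 23. Backing off its 11-day duration gives a latest start of day 12.
Formatting has no dependents, so it just needs to finish by day 24. Starting by 24 − 9 = day 15 achieves that.
Writing must finish in time for internal review (must start by day 12); formatting (must start by day 15, minus 2-day gap → day 13). The tightest is day 12, so writing must start by 12 − 5 = day 7.
Analysis must finish in time for writing (must start by day 7); internal review (must start by day 12). The tightest is day 7, so analysis must start by 7 − 3 = day 4.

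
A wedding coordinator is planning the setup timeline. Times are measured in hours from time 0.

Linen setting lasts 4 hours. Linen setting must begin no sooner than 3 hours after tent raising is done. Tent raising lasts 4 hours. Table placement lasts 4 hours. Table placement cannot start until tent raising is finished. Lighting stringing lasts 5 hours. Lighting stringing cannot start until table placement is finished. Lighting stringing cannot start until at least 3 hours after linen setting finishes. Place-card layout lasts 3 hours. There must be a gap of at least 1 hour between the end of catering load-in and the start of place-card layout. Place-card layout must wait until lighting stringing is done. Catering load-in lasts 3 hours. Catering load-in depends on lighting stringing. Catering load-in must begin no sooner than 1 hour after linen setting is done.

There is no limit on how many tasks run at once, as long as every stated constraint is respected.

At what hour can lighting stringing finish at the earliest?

Nothing blocks tent raising, so it runs from hour 0 to hour 4.
Linen setting waits on tent raising (finishes hour 4, plus 3-hour gap → hour 7), so it starts at hour 7 and finishes at 7 + 4 = hour 11.
Table placement cannot begin until tent raising (finishes hour 4). It runs from hour 4 to 4 + 4 = hour 8.
Lighting stringing has to wait for table placement (finishes hour 8); linen setting (finishes hour 11, plus 3-hour gap → hour 14). The latest of these is hour 14, so lighting stringing runs hour 14 to 14 + 5 = hour 19.

19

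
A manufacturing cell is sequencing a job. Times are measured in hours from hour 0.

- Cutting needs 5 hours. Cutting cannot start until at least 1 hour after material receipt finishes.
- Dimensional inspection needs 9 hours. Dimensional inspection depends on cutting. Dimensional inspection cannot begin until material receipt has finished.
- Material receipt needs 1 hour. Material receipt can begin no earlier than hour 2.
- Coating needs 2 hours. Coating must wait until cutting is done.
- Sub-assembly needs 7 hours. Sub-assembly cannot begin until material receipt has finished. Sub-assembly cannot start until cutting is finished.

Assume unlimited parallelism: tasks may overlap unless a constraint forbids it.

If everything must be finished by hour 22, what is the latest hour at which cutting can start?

8

Nothing follows dimensional inspection; the deadline of hour 22 is its only limit. It must start by 22 − 9 = hour 13.
Nothing follows coating; the deadline of hour 22 is its only limit. It must start by 22 − 2 = hour 20.
Sub-assembly must finish by hour 22; it takes 7 hours, so it must start by 22 − 7 = hour 15.
Cutting has several dependents: dimensional inspection (must start by hour 13); coating (must start by hour 20); sub-assembly (must start by hour 15). The earliest of those limits is hour 13, so cutting must start by 13 − 5 = hour 8.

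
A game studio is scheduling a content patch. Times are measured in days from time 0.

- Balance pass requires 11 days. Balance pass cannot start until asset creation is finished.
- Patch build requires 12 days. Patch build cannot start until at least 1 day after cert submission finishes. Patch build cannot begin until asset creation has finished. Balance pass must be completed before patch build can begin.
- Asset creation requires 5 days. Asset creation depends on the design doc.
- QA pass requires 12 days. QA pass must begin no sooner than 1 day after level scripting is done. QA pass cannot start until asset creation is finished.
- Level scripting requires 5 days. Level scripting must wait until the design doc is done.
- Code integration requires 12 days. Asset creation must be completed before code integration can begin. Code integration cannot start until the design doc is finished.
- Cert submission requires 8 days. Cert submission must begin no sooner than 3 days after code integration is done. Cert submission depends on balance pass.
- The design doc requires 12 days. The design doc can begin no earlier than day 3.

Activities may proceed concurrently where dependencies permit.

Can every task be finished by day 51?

After its own release at day 3, the design doc can start at day 3 and finishes at day 15.
After the design doc (finishes day 15), level scripting can start at day 15 and finishes at day 20.
Asset creation cannot begin until the design doc (finishes day 15). It runs from day 15 to 15 + 5 = day 20.
For QA pass: level scripting (finishes day 20, plus 1-day gap → day 21); asset creation (finishes day 20). Taking the maximum gives a start of day 21, and it finishes at 21 + 12 = day 33.
Balance pass cannot begin until asset creation (finishes day 20). It runs from day 20 to 20 + 11 = day 31.
Code integration cannot start until asset creation (finishes day 20); the design doc (finishes day 15). The controlling bound is day 20, so code integration finishes at 20 + 12 = day 32.
Cert submission cannot start until code integration (finishes day 32, plus 3-day gap → day 35); balance pass (finishes day 31). The controlling bound is day 35, so cert submission finishes at 35 + 8 = day 43.
Patch build needs all of cert submission (finishes day 43, plus 1-day gap → day 44); asset creation (finishes day 20); balance pass (finishes day 31). That puts its earliest start at day 44; it finishes at 44 + 12 = day 56.
The earliest everything can be done is day 56, which is after the deadline of 51, so it is not possible.

No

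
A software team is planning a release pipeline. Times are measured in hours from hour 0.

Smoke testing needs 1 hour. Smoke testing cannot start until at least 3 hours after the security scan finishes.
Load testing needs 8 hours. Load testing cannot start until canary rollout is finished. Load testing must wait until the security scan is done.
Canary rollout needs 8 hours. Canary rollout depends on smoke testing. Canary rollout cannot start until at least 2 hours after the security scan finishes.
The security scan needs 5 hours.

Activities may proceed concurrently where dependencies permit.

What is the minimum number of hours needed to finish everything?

The security scan can start immediately at hour 0; it finishes at hour 5.
After the security scan (finishes hour 5, plus 3-hour gap → hour 8), smoke testing can start at hour 8 and finishes at hour 9.
Canary rollout cannot start until smoke testing (finishes hour 9); the security scan (finishes hour 5, plus 2-hour gap → hour 7). The controlling bound is hour 9, so canary rollout finishes at 9 + 8 = hour 17.
Load testing needs all of canary rollout (finishes hour 17); the security scan (finishes hour 5). That puts its earliest start at hour 17; it finishes at 17 + 8 = hour 25.
All tasks are finished once the last one completes. Finish times: The security scan at 5, Smoke testing at 9, Canary rollout at 17, Load testing at 25. The latest is hour 25.

25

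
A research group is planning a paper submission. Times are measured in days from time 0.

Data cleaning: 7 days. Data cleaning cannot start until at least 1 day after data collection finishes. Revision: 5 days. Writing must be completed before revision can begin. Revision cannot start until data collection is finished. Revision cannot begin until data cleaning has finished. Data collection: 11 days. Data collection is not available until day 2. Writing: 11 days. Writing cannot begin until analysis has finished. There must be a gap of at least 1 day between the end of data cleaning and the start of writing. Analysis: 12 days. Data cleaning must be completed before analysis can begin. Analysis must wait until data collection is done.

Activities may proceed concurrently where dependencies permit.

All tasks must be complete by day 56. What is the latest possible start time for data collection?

Nothing follows revision; the deadline of day 56 is its only limit. It must start by 56 − 5 = day 51.
Writing has to be done before revision (must start by day 51). That means finishing by day 51, i.e. starting by 51 − 11 = day 40.
Analysis must finish before writing (must start by day 40). With a 12-day duration, analysis must start by 40 − 12 = day 28.
For data cleaning: analysis (must start by day 28); writing (must start by day 40, minus 1-day gap → day 39); revision (must start by day 51). The most restrictive is day 28; with a 7-day duration, data cleaning must start by day 21.
Data collection must finish in time for data cleaning (must start by day 21, minus 1-day gap → day 20); analysis (must start by day 28); revision (must start by day 51). The tightest is day 20, so data collection must start by 20 − 11 = day 9.

9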